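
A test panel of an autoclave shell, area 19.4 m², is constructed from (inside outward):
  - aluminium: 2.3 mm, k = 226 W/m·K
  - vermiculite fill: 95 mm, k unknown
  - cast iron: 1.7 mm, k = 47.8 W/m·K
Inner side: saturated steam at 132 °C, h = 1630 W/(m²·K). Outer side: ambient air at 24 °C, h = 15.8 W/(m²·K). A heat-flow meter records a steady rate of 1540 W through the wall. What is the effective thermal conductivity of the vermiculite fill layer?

k ≈ 0.0733 W/(m·K)

Using the resistance-network approach (series):
R_inner film = 1/(h_i·A) = 1/(1630×19.4) = 3.162×10^-5 K/W
R_aluminium = L/(kA) = 0.0023/(226×19.4) = 5.246×10^-7 K/W
R_cast iron = L/(kA) = 0.0017/(47.8×19.4) = 1.833×10^-6 K/W
R_outer film = 1/(h_o·A) = 1/(15.8×19.4) = 0.003262 K/W
Sum of known resistances R_other = 0.003296 K/W
Total R = ΔT/Q = 108/1540 = 0.07013 K/W
R_vermiculite fill = R_total − R_other = 0.06683 K/W
k = L/(R·A) = 0.095/(0.06683×19.4)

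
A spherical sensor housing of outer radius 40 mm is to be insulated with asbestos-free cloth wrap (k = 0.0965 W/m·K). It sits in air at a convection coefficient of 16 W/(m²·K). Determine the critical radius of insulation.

For a sphere r_cr = 2k/h = 2×0.0965/16
r_cr = 12.1 mm; since the bare radius (40 mm) is above r_cr, any added insulation will reduce heat loss.

r_cr ≈ 12.1 mm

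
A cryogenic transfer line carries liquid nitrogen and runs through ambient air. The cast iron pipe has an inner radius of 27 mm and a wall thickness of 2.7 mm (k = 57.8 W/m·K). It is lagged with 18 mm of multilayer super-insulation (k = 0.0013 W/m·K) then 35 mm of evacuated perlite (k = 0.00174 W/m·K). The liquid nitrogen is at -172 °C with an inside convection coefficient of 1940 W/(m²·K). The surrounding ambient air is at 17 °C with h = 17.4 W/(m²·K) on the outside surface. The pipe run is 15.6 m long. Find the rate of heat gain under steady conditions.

Q ≈ 27.2 W

Radial resistances (cylindrical: R_cond = ln(r_o/r_i)/(2πkL), R_conv = 1/(h·2πrL)):
R_inner film = 1/(h_i·2πr₁L) = 1/(1940×2π×0.027×15.6) = 1.948×10^-4 K/W
R_cast iron pipe wall = ln(29.7/27)/(2π×57.8×15.6) = 1.682×10^-5 K/W
R_multilayer super-insulation = ln(47.7/29.7)/(2π×0.0013×15.6) = 3.718 K/W
R_evacuated perlite = ln(82.7/47.7)/(2π×0.00174×15.6) = 3.227 K/W
R_outer film = 1/(h_o·2πr_oL) = 1/(17.4×2π×0.0827×15.6) = 0.00709 K/W
R_total = 6.952 K/W
Q = ΔT/R_total = 189/6.952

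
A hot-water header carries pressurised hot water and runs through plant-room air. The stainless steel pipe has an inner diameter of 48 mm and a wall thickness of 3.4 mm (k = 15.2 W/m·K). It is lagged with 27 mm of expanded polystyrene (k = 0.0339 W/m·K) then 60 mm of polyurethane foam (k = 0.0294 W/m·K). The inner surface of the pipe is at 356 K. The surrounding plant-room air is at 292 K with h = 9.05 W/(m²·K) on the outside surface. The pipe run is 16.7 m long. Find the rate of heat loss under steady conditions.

For a radial system each layer contributes R = ln(r_out/r_in)/(2πkL); films add R = 1/(hA).
R_stainless steel pipe wall = ln(27.4/24)/(2π×15.2×16.7) = 8.307×10^-5 K/W
R_expanded polystyrene = ln(54.4/27.4)/(2π×0.0339×16.7) = 0.1928 K/W
R_polyurethane foam = ln(114.4/54.4)/(2π×0.0294×16.7) = 0.241 K/W
R_outer film = 1/(h_o·2πr_oL) = 1/(9.05×2π×0.1144×16.7) = 0.009205 K/W
R_total = 0.4431 K/W
Q = ΔT/R_total = 64/0.4431

Q ≈ 144 W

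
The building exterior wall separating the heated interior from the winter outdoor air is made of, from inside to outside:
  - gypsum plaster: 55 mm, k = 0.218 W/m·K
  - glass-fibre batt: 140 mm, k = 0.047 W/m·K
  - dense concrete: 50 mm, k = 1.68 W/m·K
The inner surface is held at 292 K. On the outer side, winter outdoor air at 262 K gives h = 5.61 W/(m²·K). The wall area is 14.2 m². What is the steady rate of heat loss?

Q ≈ 124 W

Model the wall as resistances in series:
R_gypsum plaster = L/(kA) = 0.055/(0.218×14.2) = 0.01777 K/W
R_glass-fibre batt = L/(kA) = 0.14/(0.047×14.2) = 0.2098 K/W
R_dense concrete = L/(kA) = 0.05/(1.68×14.2) = 0.002096 K/W
R_outer film = 1/(h_o·A) = 1/(5.61×14.2) = 0.01255 K/W
R_total = 0.2422 K/W
Q = ΔT / R_total = 30 / 0.2422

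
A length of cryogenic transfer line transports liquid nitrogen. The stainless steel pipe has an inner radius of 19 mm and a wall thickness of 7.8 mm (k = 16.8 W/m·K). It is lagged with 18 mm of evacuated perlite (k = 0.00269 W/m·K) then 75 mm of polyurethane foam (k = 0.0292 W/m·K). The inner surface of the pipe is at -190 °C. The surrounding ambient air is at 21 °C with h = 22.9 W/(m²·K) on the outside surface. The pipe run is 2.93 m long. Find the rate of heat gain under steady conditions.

Radial resistances (cylindrical: R_cond = ln(r_o/r_i)/(2πkL), R_conv = 1/(h·2πrL)):
R_stainless steel pipe wall = ln(26.8/19)/(2π×16.8×2.93) = 0.001112 K/W
R_evacuated perlite = ln(44.8/26.8)/(2π×0.00269×2.93) = 10.38 K/W
R_polyurethane foam = ln(119.8/44.8)/(2π×0.0292×2.93) = 1.83 K/W
R_outer film = 1/(h_o·2πr_oL) = 1/(22.9×2π×0.1198×2.93) = 0.0198 K/W
R_total = 12.23 K/W
Q = ΔT/R_total = 211/12.23

Q ≈ 17.3 W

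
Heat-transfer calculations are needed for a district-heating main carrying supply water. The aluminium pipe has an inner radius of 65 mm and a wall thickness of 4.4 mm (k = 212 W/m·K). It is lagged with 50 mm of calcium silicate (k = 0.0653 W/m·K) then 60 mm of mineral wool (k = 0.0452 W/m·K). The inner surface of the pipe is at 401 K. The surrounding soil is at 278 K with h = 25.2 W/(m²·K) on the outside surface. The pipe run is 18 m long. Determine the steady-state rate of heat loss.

Radial resistances (cylindrical: R_cond = ln(r_o/r_i)/(2πkL), R_conv = 1/(h·2πrL)):
R_aluminium pipe wall = ln(69.4/65)/(2π×212×18) = 2.732×10^-6 K/W
R_calcium silicate = ln(119.4/69.4)/(2π×0.0653×18) = 0.07347 K/W
R_mineral wool = ln(179.4/119.4)/(2π×0.0452×18) = 0.07964 K/W
R_outer film = 1/(h_o·2πr_oL) = 1/(25.2×2π×0.1794×18) = 0.001956 K/W
R_total = 0.1551 K/W
Q = ΔT/R_total = 123/0.1551

Q ≈ 793 W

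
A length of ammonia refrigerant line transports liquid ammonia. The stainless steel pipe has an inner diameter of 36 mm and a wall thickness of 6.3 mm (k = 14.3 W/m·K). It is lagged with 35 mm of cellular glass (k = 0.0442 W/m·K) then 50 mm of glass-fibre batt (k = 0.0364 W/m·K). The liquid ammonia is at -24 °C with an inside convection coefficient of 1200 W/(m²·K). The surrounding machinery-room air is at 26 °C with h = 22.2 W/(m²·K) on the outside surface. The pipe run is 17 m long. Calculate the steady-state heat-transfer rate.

Q ≈ 143 W

Cylindrical conduction, so R = ln(r₂/r₁)/(2πkL) per layer, in series:
R_inner film = 1/(h_i·2πr₁L) = 1/(1200×2π×0.018×17) = 4.334×10^-4 K/W
R_stainless steel pipe wall = ln(24.3/18)/(2π×14.3×17) = 1.965×10^-4 K/W
R_cellular glass = ln(59.3/24.3)/(2π×0.0442×17) = 0.189 K/W
R_glass-fibre batt = ln(109.3/59.3)/(2π×0.0364×17) = 0.1573 K/W
R_outer film = 1/(h_o·2πr_oL) = 1/(22.2×2π×0.1093×17) = 0.003858 K/W
R_total = 0.3507 K/W
Q = ΔT/R_total = 50/0.3507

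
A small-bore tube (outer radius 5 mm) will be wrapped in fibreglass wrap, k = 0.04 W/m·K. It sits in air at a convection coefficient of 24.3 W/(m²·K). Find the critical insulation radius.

For a cylinder r_cr = k/h = 0.04/24.3
r_cr = 1.65 mm; since the bare radius (5 mm) is above r_cr, any added insulation will reduce heat loss.

r_cr ≈ 1.65 mm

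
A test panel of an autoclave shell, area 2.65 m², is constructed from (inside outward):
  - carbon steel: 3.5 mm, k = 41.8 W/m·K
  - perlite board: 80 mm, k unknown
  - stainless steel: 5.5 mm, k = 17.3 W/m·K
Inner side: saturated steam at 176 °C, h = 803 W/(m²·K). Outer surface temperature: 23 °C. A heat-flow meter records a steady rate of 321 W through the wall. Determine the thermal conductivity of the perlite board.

Series thermal resistances:
R_inner film = 1/(h_i·A) = 1/(803×2.65) = 4.699×10^-4 K/W
R_carbon steel = L/(kA) = 0.0035/(41.8×2.65) = 3.16×10^-5 K/W
R_stainless steel = L/(kA) = 0.0055/(17.3×2.65) = 1.2×10^-4 K/W
Sum of known resistances R_other = 6.215×10^-4 K/W
Total R = ΔT/Q = 153/321 = 0.4766 K/W
R_perlite board = R_total − R_other = 0.476 K/W
k = L/(R·A) = 0.08/(0.476×2.65)

k ≈ 0.0634 W/(m·K)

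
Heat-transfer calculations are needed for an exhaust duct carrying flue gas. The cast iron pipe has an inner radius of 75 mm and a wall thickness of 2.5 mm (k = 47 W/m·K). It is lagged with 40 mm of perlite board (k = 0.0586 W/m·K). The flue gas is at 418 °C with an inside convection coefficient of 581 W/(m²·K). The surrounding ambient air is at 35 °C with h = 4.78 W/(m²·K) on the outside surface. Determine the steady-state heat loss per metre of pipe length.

Treating each annulus and film as a series resistance:
R_inner film = 1/(h_i·2πr₁L) = 1/(581×2π×0.075×1) = 0.003652 K/W
R_cast iron pipe wall = ln(77.5/75)/(2π×47×1) = 1.11×10^-4 K/W
R_perlite board = ln(117.5/77.5)/(2π×0.0586×1) = 1.13 K/W
R_outer film = 1/(h_o·2πr_oL) = 1/(4.78×2π×0.1175×1) = 0.2834 K/W
R_total = 1.417 K/W
Q = ΔT/R_total = 383/1.417

q′ ≈ 270 W/m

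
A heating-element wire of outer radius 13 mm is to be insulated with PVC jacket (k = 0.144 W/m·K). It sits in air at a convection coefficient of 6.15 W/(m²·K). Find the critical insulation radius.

r_cr ≈ 23.4 mm

For a cylinder r_cr = k/h = 0.144/6.15
r_cr = 23.4 mm; since the bare radius (13 mm) is below r_cr, adding a thin layer of insulation will *increase* heat loss.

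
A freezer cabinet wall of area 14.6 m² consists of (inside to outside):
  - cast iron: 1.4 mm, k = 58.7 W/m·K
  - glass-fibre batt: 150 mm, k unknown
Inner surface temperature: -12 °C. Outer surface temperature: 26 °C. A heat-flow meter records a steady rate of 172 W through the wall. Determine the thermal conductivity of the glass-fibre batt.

Series thermal resistances:
R_cast iron = L/(kA) = 0.0014/(58.7×14.6) = 1.634×10^-6 K/W
Sum of known resistances R_other = 1.634×10^-6 K/W
Total R = ΔT/Q = 38/172 = 0.2209 K/W
R_glass-fibre batt = R_total − R_other = 0.2209 K/W
k = L/(R·A) = 0.15/(0.2209×14.6)

k ≈ 0.0465 W/(m·K)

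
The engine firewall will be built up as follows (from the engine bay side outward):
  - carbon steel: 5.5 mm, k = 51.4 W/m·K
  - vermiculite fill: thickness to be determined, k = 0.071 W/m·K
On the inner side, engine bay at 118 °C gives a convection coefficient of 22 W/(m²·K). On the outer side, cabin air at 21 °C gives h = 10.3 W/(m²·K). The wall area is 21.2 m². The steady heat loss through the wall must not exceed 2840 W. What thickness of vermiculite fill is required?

Treating each layer as a thermal resistance in series:
R_inner film = 1/(h_i·A) = 1/(22×21.2) = 0.002144 K/W
R_carbon steel = L/(kA) = 0.0055/(51.4×21.2) = 5.047×10^-6 K/W
R_outer film = 1/(h_o·A) = 1/(10.3×21.2) = 0.00458 K/W
Sum of the known resistances R_other = 0.006729 K/W
Required total resistance R_tot = ΔT/Q_allow = 97/2840 = 0.03415 K/W
R_vermiculite fill = R_tot − R_other = 0.02743 K/W
L = R·k·A = 0.02743×0.071×21.2

L ≈ 41.3 mm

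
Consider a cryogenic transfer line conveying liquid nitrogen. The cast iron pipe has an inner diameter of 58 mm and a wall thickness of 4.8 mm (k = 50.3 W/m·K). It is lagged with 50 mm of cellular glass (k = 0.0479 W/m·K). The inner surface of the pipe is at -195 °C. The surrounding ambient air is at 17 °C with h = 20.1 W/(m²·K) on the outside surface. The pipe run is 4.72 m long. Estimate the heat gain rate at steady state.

Q ≈ 322 W

Radial resistances (cylindrical: R_cond = ln(r_o/r_i)/(2πkL), R_conv = 1/(h·2πrL)):
R_cast iron pipe wall = ln(33.8/29)/(2π×50.3×4.72) = 1.027×10^-4 K/W
R_cellular glass = ln(83.8/33.8)/(2π×0.0479×4.72) = 0.6392 K/W
R_outer film = 1/(h_o·2πr_oL) = 1/(20.1×2π×0.0838×4.72) = 0.02002 K/W
R_total = 0.6593 K/W
Q = ΔT/R_total = 212/0.6593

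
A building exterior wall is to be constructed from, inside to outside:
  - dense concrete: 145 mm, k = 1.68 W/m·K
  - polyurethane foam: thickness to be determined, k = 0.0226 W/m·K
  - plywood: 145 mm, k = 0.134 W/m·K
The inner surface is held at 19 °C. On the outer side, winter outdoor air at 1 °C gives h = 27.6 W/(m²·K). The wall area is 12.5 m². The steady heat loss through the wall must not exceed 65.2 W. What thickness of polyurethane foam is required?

L ≈ 50.8 mm

Thermal resistances in series:
R_dense concrete = L/(kA) = 0.145/(1.68×12.5) = 0.006905 K/W
R_plywood = L/(kA) = 0.145/(0.134×12.5) = 0.08657 K/W
R_outer film = 1/(h_o·A) = 1/(27.6×12.5) = 0.002899 K/W
Sum of the known resistances R_other = 0.09637 K/W
Required total resistance R_tot = ΔT/Q_allow = 18/65.2 = 0.2761 K/W
R_polyurethane foam = R_tot − R_other = 0.1797 K/W
L = R·k·A = 0.1797×0.0226×12.5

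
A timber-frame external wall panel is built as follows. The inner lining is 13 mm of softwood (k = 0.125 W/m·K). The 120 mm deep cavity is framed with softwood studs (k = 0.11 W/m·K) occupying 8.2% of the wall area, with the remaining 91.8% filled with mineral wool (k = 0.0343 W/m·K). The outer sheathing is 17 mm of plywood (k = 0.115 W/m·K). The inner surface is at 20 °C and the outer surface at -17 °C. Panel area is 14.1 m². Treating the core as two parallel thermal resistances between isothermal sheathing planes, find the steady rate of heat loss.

Sheathing layers in series; stud and cavity paths in parallel between them.
R_inner = 0.013/(0.125×14.1) = 0.007376 K/W
R_stud  = 0.12/(0.11×0.082×14.1) = 0.9435 K/W
R_cav   = 0.12/(0.0343×0.918×14.1) = 0.2703 K/W
1/R_core = 1/R_stud + 1/R_cav → R_core = 0.2101 K/W
R_outer = 0.017/(0.115×14.1) = 0.01048 K/W
R_total = 0.228 K/W
Q = ΔT/R_total = 37/0.228

Q ≈ 162 W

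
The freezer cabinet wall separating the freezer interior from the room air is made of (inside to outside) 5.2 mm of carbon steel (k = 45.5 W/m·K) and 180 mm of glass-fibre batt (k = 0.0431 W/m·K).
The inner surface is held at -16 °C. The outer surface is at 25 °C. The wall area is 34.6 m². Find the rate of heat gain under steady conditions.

Q ≈ 340 W

Model the wall as resistances in series:
R_carbon steel = L/(kA) = 0.0052/(45.5×34.6) = 3.303×10^-6 K/W
R_glass-fibre batt = L/(kA) = 0.18/(0.0431×34.6) = 0.1207 K/W
R_total = 0.1207 K/W
Q = ΔT / R_total = 41 / 0.1207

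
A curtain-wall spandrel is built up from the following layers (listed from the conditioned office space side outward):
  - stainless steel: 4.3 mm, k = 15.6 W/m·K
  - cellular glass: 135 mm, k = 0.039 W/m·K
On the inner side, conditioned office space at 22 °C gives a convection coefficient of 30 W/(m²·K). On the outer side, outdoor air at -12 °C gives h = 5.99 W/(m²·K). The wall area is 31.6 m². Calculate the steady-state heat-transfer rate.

Using the resistance-network approach (series):
R_inner film = 1/(h_i·A) = 1/(30×31.6) = 0.001055 K/W
R_stainless steel = L/(kA) = 0.0043/(15.6×31.6) = 8.723×10^-6 K/W
R_cellular glass = L/(kA) = 0.135/(0.039×31.6) = 0.1095 K/W
R_outer film = 1/(h_o·A) = 1/(5.99×31.6) = 0.005283 K/W
R_total = 0.1159 K/W
Q = ΔT / R_total = 34 / 0.1159

Q ≈ 293 W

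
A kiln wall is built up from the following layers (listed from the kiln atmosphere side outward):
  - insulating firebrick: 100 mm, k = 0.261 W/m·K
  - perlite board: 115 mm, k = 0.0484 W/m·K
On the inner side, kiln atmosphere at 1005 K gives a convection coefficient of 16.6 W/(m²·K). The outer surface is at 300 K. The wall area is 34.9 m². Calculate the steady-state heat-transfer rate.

Thermal resistances in series:
R_inner film = 1/(h_i·A) = 1/(16.6×34.9) = 0.001726 K/W
R_insulating firebrick = L/(kA) = 0.1/(0.261×34.9) = 0.01098 K/W
R_perlite board = L/(kA) = 0.115/(0.0484×34.9) = 0.06808 K/W
R_total = 0.08079 K/W
Q = ΔT / R_total = 705 / 0.08079

Q ≈ 8730 W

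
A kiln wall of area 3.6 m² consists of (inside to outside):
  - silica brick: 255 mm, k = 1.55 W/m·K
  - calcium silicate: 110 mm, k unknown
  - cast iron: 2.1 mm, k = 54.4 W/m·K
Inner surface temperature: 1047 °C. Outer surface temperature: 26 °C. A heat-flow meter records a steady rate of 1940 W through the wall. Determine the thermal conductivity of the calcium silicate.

k ≈ 0.0636 W/(m·K)

Model the wall as resistances in series:
R_silica brick = L/(kA) = 0.255/(1.55×3.6) = 0.0457 K/W
R_cast iron = L/(kA) = 0.0021/(54.4×3.6) = 1.072×10^-5 K/W
Sum of known resistances R_other = 0.04571 K/W
Total R = ΔT/Q = 1021/1940 = 0.5263 K/W
R_calcium silicate = R_total − R_other = 0.4806 K/W
k = L/(R·A) = 0.11/(0.4806×3.6)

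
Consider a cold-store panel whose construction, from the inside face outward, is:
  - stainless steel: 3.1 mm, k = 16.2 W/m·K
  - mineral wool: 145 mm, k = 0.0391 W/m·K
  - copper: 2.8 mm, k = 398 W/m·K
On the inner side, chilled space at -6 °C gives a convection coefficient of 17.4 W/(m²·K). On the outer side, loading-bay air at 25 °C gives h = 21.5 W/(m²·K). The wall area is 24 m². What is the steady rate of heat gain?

Q ≈ 195 W

Using the resistance-network approach (series):
R_inner film = 1/(h_i·A) = 1/(17.4×24) = 0.002395 K/W
R_stainless steel = L/(kA) = 0.0031/(16.2×24) = 7.973×10^-6 K/W
R_mineral wool = L/(kA) = 0.145/(0.0391×24) = 0.1545 K/W
R_copper = L/(kA) = 0.0028/(398×24) = 2.931×10^-7 K/W
R_outer film = 1/(h_o·A) = 1/(21.5×24) = 0.001938 K/W
R_total = 0.1589 K/W
Q = ΔT / R_total = 31 / 0.1589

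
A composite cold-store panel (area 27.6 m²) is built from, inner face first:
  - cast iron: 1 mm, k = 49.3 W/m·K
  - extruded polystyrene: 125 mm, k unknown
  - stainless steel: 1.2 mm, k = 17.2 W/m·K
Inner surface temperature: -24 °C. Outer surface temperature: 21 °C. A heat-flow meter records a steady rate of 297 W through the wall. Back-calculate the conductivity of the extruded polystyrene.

k ≈ 0.0299 W/(m·K)

Series thermal resistances:
R_cast iron = L/(kA) = 0.001/(49.3×27.6) = 7.349×10^-7 K/W
R_stainless steel = L/(kA) = 0.0012/(17.2×27.6) = 2.528×10^-6 K/W
Sum of known resistances R_other = 3.263×10^-6 K/W
Total R = ΔT/Q = 45/297 = 0.1515 K/W
R_extruded polystyrene = R_total − R_other = 0.1515 K/W
k = L/(R·A) = 0.125/(0.1515×27.6)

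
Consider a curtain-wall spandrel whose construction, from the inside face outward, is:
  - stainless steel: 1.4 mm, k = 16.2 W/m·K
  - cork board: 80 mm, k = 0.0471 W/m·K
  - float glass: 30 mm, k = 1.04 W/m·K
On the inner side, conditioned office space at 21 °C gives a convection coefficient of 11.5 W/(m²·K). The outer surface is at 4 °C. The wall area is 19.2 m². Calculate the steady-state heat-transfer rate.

Q ≈ 180 W

Treating each layer as a thermal resistance in series:
R_inner film = 1/(h_i·A) = 1/(11.5×19.2) = 0.004529 K/W
R_stainless steel = L/(kA) = 0.0014/(16.2×19.2) = 4.501×10^-6 K/W
R_cork board = L/(kA) = 0.08/(0.0471×19.2) = 0.08846 K/W
R_float glass = L/(kA) = 0.03/(1.04×19.2) = 0.001502 K/W
R_total = 0.0945 K/W
Q = ΔT / R_total = 17 / 0.0945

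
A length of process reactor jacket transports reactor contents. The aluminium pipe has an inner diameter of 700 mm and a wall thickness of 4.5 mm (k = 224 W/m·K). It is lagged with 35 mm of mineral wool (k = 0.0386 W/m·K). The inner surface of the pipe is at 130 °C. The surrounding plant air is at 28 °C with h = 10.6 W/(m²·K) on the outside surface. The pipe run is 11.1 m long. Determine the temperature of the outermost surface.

Treating each annulus and film as a series resistance:
R_aluminium pipe wall = ln(354.5/350)/(2π×224×11.1) = 8.177×10^-7 K/W
R_mineral wool = ln(389.5/354.5)/(2π×0.0386×11.1) = 0.03497 K/W
R_outer film = 1/(h_o·2πr_oL) = 1/(10.6×2π×0.3895×11.1) = 0.003473 K/W
R_total = 0.03845 K/W
Q = ΔT/R_total = 102/0.03845
Q = 2650 W
T_interface = T_inner − Q·ΣR(inner→interface) = 130 − 2650×0.03498

T ≈ 37.2 °C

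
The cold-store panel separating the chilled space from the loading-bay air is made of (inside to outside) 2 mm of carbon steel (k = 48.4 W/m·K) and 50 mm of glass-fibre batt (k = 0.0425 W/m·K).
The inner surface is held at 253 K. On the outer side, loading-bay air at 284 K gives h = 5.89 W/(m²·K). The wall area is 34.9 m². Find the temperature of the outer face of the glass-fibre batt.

Thermal resistances in series:
R_carbon steel = L/(kA) = 0.002/(48.4×34.9) = 1.184×10^-6 K/W
R_glass-fibre batt = L/(kA) = 0.05/(0.0425×34.9) = 0.03371 K/W
R_outer film = 1/(h_o·A) = 1/(5.89×34.9) = 0.004865 K/W
R_total = 0.03858 K/W;  Q = ΔT/R_total = 31/0.03858 = 803.6 W
T_interface = T_inner + Q·ΣR(inner→interface) = 253 + 804×0.03371

T ≈ 280 K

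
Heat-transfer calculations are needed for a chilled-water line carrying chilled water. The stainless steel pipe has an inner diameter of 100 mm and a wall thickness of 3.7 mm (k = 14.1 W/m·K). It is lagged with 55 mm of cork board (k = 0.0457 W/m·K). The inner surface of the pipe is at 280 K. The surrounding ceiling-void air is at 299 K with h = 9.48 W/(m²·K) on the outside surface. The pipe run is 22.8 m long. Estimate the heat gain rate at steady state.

Q ≈ 166 W

Cylindrical conduction, so R = ln(r₂/r₁)/(2πkL) per layer, in series:
R_stainless steel pipe wall = ln(53.7/50)/(2π×14.1×22.8) = 3.534×10^-5 K/W
R_cork board = ln(108.7/53.7)/(2π×0.0457×22.8) = 0.1077 K/W
R_outer film = 1/(h_o·2πr_oL) = 1/(9.48×2π×0.1087×22.8) = 0.006774 K/W
R_total = 0.1145 K/W
Q = ΔT/R_total = 19/0.1145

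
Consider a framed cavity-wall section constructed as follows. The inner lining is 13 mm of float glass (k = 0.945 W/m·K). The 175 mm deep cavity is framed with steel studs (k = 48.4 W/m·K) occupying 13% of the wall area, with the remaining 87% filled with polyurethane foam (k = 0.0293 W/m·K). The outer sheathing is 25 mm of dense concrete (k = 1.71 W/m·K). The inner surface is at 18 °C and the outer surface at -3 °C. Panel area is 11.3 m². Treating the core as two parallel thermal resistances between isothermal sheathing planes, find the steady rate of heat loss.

Sheathing layers in series; stud and cavity paths in parallel between them.
R_inner = 0.013/(0.945×11.3) = 0.001217 K/W
R_stud  = 0.175/(48.4×0.13×11.3) = 0.002461 K/W
R_cav   = 0.175/(0.0293×0.87×11.3) = 0.6075 K/W
1/R_core = 1/R_stud + 1/R_cav → R_core = 0.002451 K/W
R_outer = 0.025/(1.71×11.3) = 0.001294 K/W
R_total = 0.004963 K/W
Q = ΔT/R_total = 21/0.004963

Q ≈ 4230 W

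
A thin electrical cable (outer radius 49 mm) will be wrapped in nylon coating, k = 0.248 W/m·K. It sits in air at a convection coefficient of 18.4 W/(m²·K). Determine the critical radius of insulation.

r_cr ≈ 13.5 mm

For a cylinder r_cr = k/h = 0.248/18.4
r_cr = 13.5 mm; since the bare radius (49 mm) is above r_cr, any added insulation will reduce heat loss.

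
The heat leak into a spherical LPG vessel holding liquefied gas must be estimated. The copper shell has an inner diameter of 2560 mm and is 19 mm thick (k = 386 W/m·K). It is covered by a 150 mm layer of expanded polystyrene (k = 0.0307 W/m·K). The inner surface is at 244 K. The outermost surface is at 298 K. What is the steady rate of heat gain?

Radial (spherical) resistances in series:
R_copper shell = (1/1.28 − 1/1.299)/(4π×386) = 2.356×10^-6 K/W
R_expanded polystyrene = (1/1.299 − 1/1.449)/(4π×0.0307) = 0.2066 K/W
R_total = 0.2066 K/W
Q = ΔT/R_total = 54/0.2066

Q ≈ 261 W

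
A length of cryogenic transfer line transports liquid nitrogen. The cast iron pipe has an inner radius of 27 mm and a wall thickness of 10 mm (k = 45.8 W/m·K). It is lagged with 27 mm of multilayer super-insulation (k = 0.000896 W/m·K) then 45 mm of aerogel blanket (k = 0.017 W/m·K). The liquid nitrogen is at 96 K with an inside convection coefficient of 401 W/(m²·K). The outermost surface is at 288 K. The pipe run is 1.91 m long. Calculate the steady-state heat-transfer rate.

Q ≈ 3.58 W

Treating each annulus and film as a series resistance:
R_inner film = 1/(h_i·2πr₁L) = 1/(401×2π×0.027×1.91) = 0.007696 K/W
R_cast iron pipe wall = ln(37/27)/(2π×45.8×1.91) = 5.732×10^-4 K/W
R_multilayer super-insulation = ln(64/37)/(2π×0.000896×1.91) = 50.96 K/W
R_aerogel blanket = ln(109/64)/(2π×0.017×1.91) = 2.61 K/W
R_total = 53.58 K/W
Q = ΔT/R_total = 192/53.58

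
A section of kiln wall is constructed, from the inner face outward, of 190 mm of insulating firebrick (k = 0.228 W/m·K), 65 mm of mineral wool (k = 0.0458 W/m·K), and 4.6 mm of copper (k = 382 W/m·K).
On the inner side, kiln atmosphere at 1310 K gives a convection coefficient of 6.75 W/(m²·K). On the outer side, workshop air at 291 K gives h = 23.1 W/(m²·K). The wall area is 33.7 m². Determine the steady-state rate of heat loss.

Thermal resistances in series:
R_inner film = 1/(h_i·A) = 1/(6.75×33.7) = 0.004396 K/W
R_insulating firebrick = L/(kA) = 0.19/(0.228×33.7) = 0.02473 K/W
R_mineral wool = L/(kA) = 0.065/(0.0458×33.7) = 0.04211 K/W
R_copper = L/(kA) = 0.0046/(382×33.7) = 3.573×10^-7 K/W
R_outer film = 1/(h_o·A) = 1/(23.1×33.7) = 0.001285 K/W
R_total = 0.07252 K/W
Q = ΔT / R_total = 1019 / 0.07252

Q ≈ 14100 W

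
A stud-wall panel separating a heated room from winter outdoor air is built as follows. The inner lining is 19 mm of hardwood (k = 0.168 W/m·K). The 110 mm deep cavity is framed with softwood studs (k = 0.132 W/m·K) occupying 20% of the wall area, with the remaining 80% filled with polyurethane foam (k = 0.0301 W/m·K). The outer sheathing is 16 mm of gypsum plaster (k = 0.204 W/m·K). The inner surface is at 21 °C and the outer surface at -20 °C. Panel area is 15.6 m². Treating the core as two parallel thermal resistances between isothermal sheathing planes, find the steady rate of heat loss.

Sheathing layers in series; stud and cavity paths in parallel between them.
R_inner = 0.019/(0.168×15.6) = 0.00725 K/W
R_stud  = 0.11/(0.132×0.2×15.6) = 0.2671 K/W
R_cav   = 0.11/(0.0301×0.8×15.6) = 0.2928 K/W
1/R_core = 1/R_stud + 1/R_cav → R_core = 0.1397 K/W
R_outer = 0.016/(0.204×15.6) = 0.005028 K/W
R_total = 0.152 K/W
Q = ΔT/R_total = 41/0.152

Q ≈ 270 W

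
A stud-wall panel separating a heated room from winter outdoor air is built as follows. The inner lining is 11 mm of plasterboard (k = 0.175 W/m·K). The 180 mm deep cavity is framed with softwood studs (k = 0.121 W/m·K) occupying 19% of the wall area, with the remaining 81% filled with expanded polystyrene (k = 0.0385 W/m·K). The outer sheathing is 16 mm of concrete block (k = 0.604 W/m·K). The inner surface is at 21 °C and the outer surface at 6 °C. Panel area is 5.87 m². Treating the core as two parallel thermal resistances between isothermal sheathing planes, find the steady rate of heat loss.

Sheathing layers in series; stud and cavity paths in parallel between them.
R_inner = 0.011/(0.175×5.87) = 0.01071 K/W
R_stud  = 0.18/(0.121×0.19×5.87) = 1.334 K/W
R_cav   = 0.18/(0.0385×0.81×5.87) = 0.9833 K/W
1/R_core = 1/R_stud + 1/R_cav → R_core = 0.566 K/W
R_outer = 0.016/(0.604×5.87) = 0.004513 K/W
R_total = 0.5812 K/W
Q = ΔT/R_total = 15/0.5812

Q ≈ 25.8 W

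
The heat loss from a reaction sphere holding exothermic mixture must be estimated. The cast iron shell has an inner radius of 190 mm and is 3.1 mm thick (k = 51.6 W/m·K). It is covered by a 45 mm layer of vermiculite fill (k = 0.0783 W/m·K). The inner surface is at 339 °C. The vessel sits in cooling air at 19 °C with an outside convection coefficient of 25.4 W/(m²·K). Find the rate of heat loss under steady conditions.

Q ≈ 305 W

For a spherical shell R = (1/r₁ − 1/r₂)/(4πk); film R = 1/(h·4πr²). In series:
R_cast iron shell = (1/0.19 − 1/0.1931)/(4π×51.6) = 1.303×10^-4 K/W
R_vermiculite fill = (1/0.1931 − 1/0.2381)/(4π×0.0783) = 0.9947 K/W
R_outer film = 1/(h·4πr_o²) = 1/(25.4×4π×0.2381²) = 0.05526 K/W
R_total = 1.05 K/W
Q = ΔT/R_total = 320/1.05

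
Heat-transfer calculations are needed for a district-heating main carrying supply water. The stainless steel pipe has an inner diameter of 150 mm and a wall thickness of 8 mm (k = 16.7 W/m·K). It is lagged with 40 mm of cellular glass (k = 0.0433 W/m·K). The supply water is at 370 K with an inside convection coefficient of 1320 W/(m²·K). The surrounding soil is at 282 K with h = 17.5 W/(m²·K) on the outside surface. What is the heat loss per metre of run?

Treating each annulus and film as a series resistance:
R_inner film = 1/(h_i·2πr₁L) = 1/(1320×2π×0.075×1) = 0.001608 K/W
R_stainless steel pipe wall = ln(83/75)/(2π×16.7×1) = 9.659×10^-4 K/W
R_cellular glass = ln(123/83)/(2π×0.0433×1) = 1.446 K/W
R_outer film = 1/(h_o·2πr_oL) = 1/(17.5×2π×0.123×1) = 0.07394 K/W
R_total = 1.522 K/W
Q = ΔT/R_total = 88/1.522

q′ ≈ 57.8 W/m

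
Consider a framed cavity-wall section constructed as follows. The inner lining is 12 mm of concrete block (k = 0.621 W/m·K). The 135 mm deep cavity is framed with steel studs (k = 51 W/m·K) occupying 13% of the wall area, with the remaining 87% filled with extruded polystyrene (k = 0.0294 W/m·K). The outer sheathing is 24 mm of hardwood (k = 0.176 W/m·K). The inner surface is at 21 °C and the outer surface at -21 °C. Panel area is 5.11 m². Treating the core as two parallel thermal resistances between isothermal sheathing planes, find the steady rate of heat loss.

Q ≈ 1220 W

Sheathing layers in series; stud and cavity paths in parallel between them.
R_inner = 0.012/(0.621×5.11) = 0.003782 K/W
R_stud  = 0.135/(51×0.13×5.11) = 0.003985 K/W
R_cav   = 0.135/(0.0294×0.87×5.11) = 1.033 K/W
1/R_core = 1/R_stud + 1/R_cav → R_core = 0.003969 K/W
R_outer = 0.024/(0.176×5.11) = 0.02669 K/W
R_total = 0.03444 K/W
Q = ΔT/R_total = 42/0.03444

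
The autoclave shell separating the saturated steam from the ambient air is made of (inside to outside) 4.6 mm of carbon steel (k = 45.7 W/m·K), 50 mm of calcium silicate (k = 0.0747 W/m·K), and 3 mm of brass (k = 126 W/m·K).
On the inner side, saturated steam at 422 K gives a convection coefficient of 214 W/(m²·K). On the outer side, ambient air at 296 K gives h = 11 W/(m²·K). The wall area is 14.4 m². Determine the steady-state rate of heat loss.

Treating each layer as a thermal resistance in series:
R_inner film = 1/(h_i·A) = 1/(214×14.4) = 3.245×10^-4 K/W
R_carbon steel = L/(kA) = 0.0046/(45.7×14.4) = 6.99×10^-6 K/W
R_calcium silicate = L/(kA) = 0.05/(0.0747×14.4) = 0.04648 K/W
R_brass = L/(kA) = 0.003/(126×14.4) = 1.653×10^-6 K/W
R_outer film = 1/(h_o·A) = 1/(11×14.4) = 0.006313 K/W
R_total = 0.05313 K/W
Q = ΔT / R_total = 126 / 0.05313

Q ≈ 2370 W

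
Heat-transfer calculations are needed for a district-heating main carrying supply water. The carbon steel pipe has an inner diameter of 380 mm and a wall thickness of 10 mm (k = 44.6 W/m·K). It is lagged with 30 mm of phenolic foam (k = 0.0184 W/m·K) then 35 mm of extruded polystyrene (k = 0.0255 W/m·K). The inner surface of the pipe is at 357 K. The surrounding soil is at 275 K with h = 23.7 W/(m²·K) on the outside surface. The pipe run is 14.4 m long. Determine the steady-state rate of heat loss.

Treating each annulus and film as a series resistance:
R_carbon steel pipe wall = ln(200/190)/(2π×44.6×14.4) = 1.271×10^-5 K/W
R_phenolic foam = ln(230/200)/(2π×0.0184×14.4) = 0.08395 K/W
R_extruded polystyrene = ln(265/230)/(2π×0.0255×14.4) = 0.0614 K/W
R_outer film = 1/(h_o·2πr_oL) = 1/(23.7×2π×0.265×14.4) = 0.00176 K/W
R_total = 0.1471 K/W
Q = ΔT/R_total = 82/0.1471

Q ≈ 557 W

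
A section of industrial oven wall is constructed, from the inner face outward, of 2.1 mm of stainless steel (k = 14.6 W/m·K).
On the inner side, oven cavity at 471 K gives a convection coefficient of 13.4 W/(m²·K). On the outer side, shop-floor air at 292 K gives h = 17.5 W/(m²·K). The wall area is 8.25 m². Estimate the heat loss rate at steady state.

Q ≈ 11200 W

Series thermal resistances:
R_inner film = 1/(h_i·A) = 1/(13.4×8.25) = 0.009046 K/W
R_stainless steel = L/(kA) = 0.0021/(14.6×8.25) = 1.743×10^-5 K/W
R_outer film = 1/(h_o·A) = 1/(17.5×8.25) = 0.006926 K/W
R_total = 0.01599 K/W
Q = ΔT / R_total = 179 / 0.01599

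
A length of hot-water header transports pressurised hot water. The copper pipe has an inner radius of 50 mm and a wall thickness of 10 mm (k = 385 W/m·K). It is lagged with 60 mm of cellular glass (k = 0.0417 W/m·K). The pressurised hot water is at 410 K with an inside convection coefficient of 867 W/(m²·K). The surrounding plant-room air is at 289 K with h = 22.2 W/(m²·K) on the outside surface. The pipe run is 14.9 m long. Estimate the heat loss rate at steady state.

Q ≈ 666 W

Cylindrical conduction, so R = ln(r₂/r₁)/(2πkL) per layer, in series:
R_inner film = 1/(h_i·2πr₁L) = 1/(867×2π×0.05×14.9) = 2.464×10^-4 K/W
R_copper pipe wall = ln(60/50)/(2π×385×14.9) = 5.058×10^-6 K/W
R_cellular glass = ln(120/60)/(2π×0.0417×14.9) = 0.1776 K/W
R_outer film = 1/(h_o·2πr_oL) = 1/(22.2×2π×0.12×14.9) = 0.00401 K/W
R_total = 0.1818 K/W
Q = ΔT/R_total = 121/0.1818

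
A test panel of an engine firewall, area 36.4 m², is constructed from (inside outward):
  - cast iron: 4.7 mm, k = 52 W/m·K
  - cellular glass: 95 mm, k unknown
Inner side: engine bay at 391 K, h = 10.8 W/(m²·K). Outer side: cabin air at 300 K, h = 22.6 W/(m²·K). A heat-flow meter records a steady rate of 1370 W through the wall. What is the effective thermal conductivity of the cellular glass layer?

Model the wall as resistances in series:
R_inner film = 1/(h_i·A) = 1/(10.8×36.4) = 0.002544 K/W
R_cast iron = L/(kA) = 0.0047/(52×36.4) = 2.483×10^-6 K/W
R_outer film = 1/(h_o·A) = 1/(22.6×36.4) = 0.001216 K/W
Sum of known resistances R_other = 0.003762 K/W
Total R = ΔT/Q = 91/1370 = 0.06642 K/W
R_cellular glass = R_total − R_other = 0.06266 K/W
k = L/(R·A) = 0.095/(0.06266×36.4)

k ≈ 0.0417 W/(m·K)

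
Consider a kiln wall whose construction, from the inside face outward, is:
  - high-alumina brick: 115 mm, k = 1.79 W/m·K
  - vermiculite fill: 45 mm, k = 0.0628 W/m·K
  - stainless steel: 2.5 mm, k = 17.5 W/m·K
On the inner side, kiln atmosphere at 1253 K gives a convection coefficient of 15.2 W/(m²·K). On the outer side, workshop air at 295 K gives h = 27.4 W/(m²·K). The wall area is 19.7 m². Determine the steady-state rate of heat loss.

Q ≈ 21400 W

Thermal resistances in series:
R_inner film = 1/(h_i·A) = 1/(15.2×19.7) = 0.00334 K/W
R_high-alumina brick = L/(kA) = 0.115/(1.79×19.7) = 0.003261 K/W
R_vermiculite fill = L/(kA) = 0.045/(0.0628×19.7) = 0.03637 K/W
R_stainless steel = L/(kA) = 0.0025/(17.5×19.7) = 7.252×10^-6 K/W
R_outer film = 1/(h_o·A) = 1/(27.4×19.7) = 0.001853 K/W
R_total = 0.04483 K/W
Q = ΔT / R_total = 958 / 0.04483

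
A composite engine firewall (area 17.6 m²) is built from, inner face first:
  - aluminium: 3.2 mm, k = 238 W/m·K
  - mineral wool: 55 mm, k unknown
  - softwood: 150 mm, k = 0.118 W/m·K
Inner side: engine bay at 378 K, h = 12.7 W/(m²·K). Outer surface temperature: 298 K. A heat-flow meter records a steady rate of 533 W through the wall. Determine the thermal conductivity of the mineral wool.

k ≈ 0.0426 W/(m·K)

Thermal resistances in series:
R_inner film = 1/(h_i·A) = 1/(12.7×17.6) = 0.004474 K/W
R_aluminium = L/(kA) = 0.0032/(238×17.6) = 7.639×10^-7 K/W
R_softwood = L/(kA) = 0.15/(0.118×17.6) = 0.07223 K/W
Sum of known resistances R_other = 0.0767 K/W
Total R = ΔT/Q = 80/533 = 0.1501 K/W
R_mineral wool = R_total − R_other = 0.07339 K/W
k = L/(R·A) = 0.055/(0.07339×17.6)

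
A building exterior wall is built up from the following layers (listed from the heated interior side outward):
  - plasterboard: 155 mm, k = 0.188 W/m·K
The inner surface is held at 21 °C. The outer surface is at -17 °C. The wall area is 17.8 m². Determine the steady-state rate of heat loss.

Q ≈ 820 W

Model the wall as resistances in series:
R_plasterboard = L/(kA) = 0.155/(0.188×17.8) = 0.04632 K/W
R_total = 0.04632 K/W
Q = ΔT / R_total = 38 / 0.04632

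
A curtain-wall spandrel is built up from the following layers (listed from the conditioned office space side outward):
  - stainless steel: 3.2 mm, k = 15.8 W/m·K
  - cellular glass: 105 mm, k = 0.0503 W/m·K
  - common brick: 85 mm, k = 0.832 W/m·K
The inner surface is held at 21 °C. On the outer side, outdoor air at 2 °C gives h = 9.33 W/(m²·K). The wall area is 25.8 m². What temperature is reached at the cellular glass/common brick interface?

T ≈ 3.73 °C

Using the resistance-network approach (series):
R_stainless steel = L/(kA) = 0.0032/(15.8×25.8) = 7.85×10^-6 K/W
R_cellular glass = L/(kA) = 0.105/(0.0503×25.8) = 0.08091 K/W
R_common brick = L/(kA) = 0.085/(0.832×25.8) = 0.00396 K/W
R_outer film = 1/(h_o·A) = 1/(9.33×25.8) = 0.004154 K/W
R_total = 0.08903 K/W;  Q = ΔT/R_total = 19/0.08903 = 213.4 W
T_interface = T_inner − Q·ΣR(inner→interface) = 21 − 213×0.08092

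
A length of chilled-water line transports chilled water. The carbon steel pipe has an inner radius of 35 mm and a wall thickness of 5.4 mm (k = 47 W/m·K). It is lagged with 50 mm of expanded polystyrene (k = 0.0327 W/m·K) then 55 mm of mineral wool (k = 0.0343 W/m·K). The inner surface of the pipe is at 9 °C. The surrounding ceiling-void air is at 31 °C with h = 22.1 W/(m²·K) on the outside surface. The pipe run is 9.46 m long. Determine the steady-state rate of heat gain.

Radial resistances (cylindrical: R_cond = ln(r_o/r_i)/(2πkL), R_conv = 1/(h·2πrL)):
R_carbon steel pipe wall = ln(40.4/35)/(2π×47×9.46) = 5.136×10^-5 K/W
R_expanded polystyrene = ln(90.4/40.4)/(2π×0.0327×9.46) = 0.4144 K/W
R_mineral wool = ln(145.4/90.4)/(2π×0.0343×9.46) = 0.2331 K/W
R_outer film = 1/(h_o·2πr_oL) = 1/(22.1×2π×0.1454×9.46) = 0.005236 K/W
R_total = 0.6528 K/W
Q = ΔT/R_total = 22/0.6528

Q ≈ 33.7 W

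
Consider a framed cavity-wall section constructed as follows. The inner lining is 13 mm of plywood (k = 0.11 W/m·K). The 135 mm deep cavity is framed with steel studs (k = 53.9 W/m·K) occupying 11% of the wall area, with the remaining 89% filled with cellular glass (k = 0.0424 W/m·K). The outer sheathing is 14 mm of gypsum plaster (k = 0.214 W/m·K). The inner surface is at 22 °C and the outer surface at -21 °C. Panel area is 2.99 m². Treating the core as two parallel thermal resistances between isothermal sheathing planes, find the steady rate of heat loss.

Sheathing layers in series; stud and cavity paths in parallel between them.
R_inner = 0.013/(0.11×2.99) = 0.03953 K/W
R_stud  = 0.135/(53.9×0.11×2.99) = 0.007615 K/W
R_cav   = 0.135/(0.0424×0.89×2.99) = 1.196 K/W
1/R_core = 1/R_stud + 1/R_cav → R_core = 0.007567 K/W
R_outer = 0.014/(0.214×2.99) = 0.02188 K/W
R_total = 0.06897 K/W
Q = ΔT/R_total = 43/0.06897

Q ≈ 623 W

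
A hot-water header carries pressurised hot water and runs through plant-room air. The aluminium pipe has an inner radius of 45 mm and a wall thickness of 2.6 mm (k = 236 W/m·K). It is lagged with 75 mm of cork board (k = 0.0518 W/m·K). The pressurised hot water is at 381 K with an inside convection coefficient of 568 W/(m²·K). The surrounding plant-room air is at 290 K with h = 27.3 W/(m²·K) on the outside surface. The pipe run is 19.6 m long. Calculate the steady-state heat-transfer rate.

Q ≈ 602 W

Cylindrical conduction, so R = ln(r₂/r₁)/(2πkL) per layer, in series:
R_inner film = 1/(h_i·2πr₁L) = 1/(568×2π×0.045×19.6) = 3.177×10^-4 K/W
R_aluminium pipe wall = ln(47.6/45)/(2π×236×19.6) = 1.933×10^-6 K/W
R_cork board = ln(122.6/47.6)/(2π×0.0518×19.6) = 0.1483 K/W
R_outer film = 1/(h_o·2πr_oL) = 1/(27.3×2π×0.1226×19.6) = 0.002426 K/W
R_total = 0.1511 K/W
Q = ΔT/R_total = 91/0.1511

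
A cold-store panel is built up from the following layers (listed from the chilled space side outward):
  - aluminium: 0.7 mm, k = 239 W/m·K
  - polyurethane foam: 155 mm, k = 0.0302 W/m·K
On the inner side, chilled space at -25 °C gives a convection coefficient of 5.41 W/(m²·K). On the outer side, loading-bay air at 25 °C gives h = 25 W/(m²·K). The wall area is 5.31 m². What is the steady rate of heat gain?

Q ≈ 49.6 W

Treating each layer as a thermal resistance in series:
R_inner film = 1/(h_i·A) = 1/(5.41×5.31) = 0.03481 K/W
R_aluminium = L/(kA) = 0.0007/(239×5.31) = 5.516×10^-7 K/W
R_polyurethane foam = L/(kA) = 0.155/(0.0302×5.31) = 0.9666 K/W
R_outer film = 1/(h_o·A) = 1/(25×5.31) = 0.007533 K/W
R_total = 1.009 K/W
Q = ΔT / R_total = 50 / 1.009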